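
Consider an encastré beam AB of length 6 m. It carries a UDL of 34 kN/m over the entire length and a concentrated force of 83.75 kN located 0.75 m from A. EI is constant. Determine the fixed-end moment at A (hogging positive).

M_A = 150.1 kN·m

Release both end moments; the primary structure is a simply-supported span AB with redundants M_A and M_B.
On the primary (simply-supported) span, the end slopes from the loading are:
  at A: UDL 34: wL³/(24EI) = 306/EI
  at B: UDL 34: wL³/(24EI) = 306/EI
  at A: point load 83.75 at a = 0.75: Pab(L + b)/(6LEI) = 103.1/EI
  at B: point load 83.75 at a = 0.75: Pab(L + a)/(6LEI) = 61.83/EI
  θ_A0 = 409.1/EI,  θ_B0 = 367.8/EI
Flexibility coefficients: a unit moment at one end gives L/(3EI) there and L/(6EI) at the far end, so f₁₁ = f₂₂ = 2/EI and f₁₂ = f₂₁ = 1/EI.
Compatibility — zero rotation at each built-in end:
  2 M_A + 1 M_B = 409.1
  1 M_A + 2 M_B = 367.8
Solving the pair gives M_A = 150.1 kN·m and M_B = 108.9 kN·m (hogging).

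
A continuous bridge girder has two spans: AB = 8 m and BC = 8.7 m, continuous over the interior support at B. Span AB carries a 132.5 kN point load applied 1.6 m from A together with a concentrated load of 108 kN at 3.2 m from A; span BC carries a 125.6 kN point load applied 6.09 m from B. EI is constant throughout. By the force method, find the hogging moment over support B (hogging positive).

Release continuity at B by inserting a hinge; the redundant is the internal moment M_B. The primary structure is two simply-supported spans AB and BC.
Rotations at B on the released spans (each span's end-slope, ×1/EI):
  span AB: point load 132.5 at a = 1.6: Pab(L + a)/(6LEI) = 271.4/EI
  span AB: point load 108 at a = 3.2: Pab(L + a)/(6LEI) = 387.1/EI
  span BC: point load 125.6 at a = 6.09: Pab(L + b)/(6LEI) = 432.6/EI
  relative rotation θ_0 = (658.4 + 432.6)/EI = 1091/EI
A unit hogging moment at B produces rotation L₁/(3EI) + L₂/(3EI) = 5.567/EI.
Slope continuity at B: θ_0 = M_B·5.567/EI, so M_B = 1091/5.567 = 196 kN·m (hogging).

M_B = 196 kN·m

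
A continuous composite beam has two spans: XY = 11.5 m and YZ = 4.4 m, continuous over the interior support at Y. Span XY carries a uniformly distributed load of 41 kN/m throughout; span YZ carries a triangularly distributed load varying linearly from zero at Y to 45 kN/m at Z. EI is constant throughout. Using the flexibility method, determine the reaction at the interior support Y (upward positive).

R_Y = 427.2 kN

Take M_Y as the redundant. Released structure: two simple spans XY and YZ with a hinge at Y.
Discontinuity in slope at Y on the released structure — sum the simple-span end rotations:
  span XY: UDL 41: wL³/(24EI) = 2598/EI
  span YZ: triangular load, peak 45: 7w₀L³/(360EI) = 74.54/EI
  relative rotation θ_0 = (2598 + 74.54)/EI = 2673/EI
A unit hogging moment at Y produces rotation L₁/(3EI) + L₂/(3EI) = 5.3/EI.
Slope continuity at Y: θ_0 = M_Y·5.3/EI, so M_Y = 2673/5.3 = 504.3 kN·m (hogging).
Span XY, ΣM about X with M_Y applied at Y: R_Y^{XY}·11.5 = 2711 + 504.3, so R_Y^{XY} = 279.6 kN and R_X = 471.5 − 279.6 = 191.9 kN.
Span YZ, ΣM about Z: R_Y^{YZ}·4.4 = 145.2 + 504.3, so R_Y^{YZ} = 147.6 kN and R_Z = 99 − 147.6 = -48.61 kN.
R_Y = 279.6 + 147.6 = 427.2 kN.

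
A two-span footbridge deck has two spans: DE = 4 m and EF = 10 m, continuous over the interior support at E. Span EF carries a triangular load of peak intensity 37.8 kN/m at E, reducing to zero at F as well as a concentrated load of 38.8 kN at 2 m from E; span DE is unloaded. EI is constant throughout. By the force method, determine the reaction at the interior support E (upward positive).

Insert a hinge at E; M_E is the redundant, and each span becomes simply supported.
End slopes at the hinge E, treating each span as simply supported:
  span EF: triangular load, peak 37.8: w₀L³/(45EI) = 840/EI
  span EF: point load 38.8 at a = 2: Pab(L + b)/(6LEI) = 186.2/EI
  relative rotation θ_0 = (0 + 1026)/EI = 1026/EI
A unit hogging moment at E produces rotation L₁/(3EI) + L₂/(3EI) = 4.667/EI.
Compatibility: M_E·(L₁+L₂)/(3EI) = θ_0, giving M_E = 219.9 kN·m (hogging).
Span DE, ΣM about D with M_E applied at E: R_E^{DE}·4 = 0 + 219.9, so R_E^{DE} = 54.98 kN and R_D = 0 − 54.98 = -54.98 kN.
Span EF, ΣM about F: R_E^{EF}·10 = 1570 + 219.9, so R_E^{EF} = 179 kN and R_F = 227.8 − 179 = 48.77 kN.
R_E = 54.98 + 179 = 234 kN.

R_E = 234 kN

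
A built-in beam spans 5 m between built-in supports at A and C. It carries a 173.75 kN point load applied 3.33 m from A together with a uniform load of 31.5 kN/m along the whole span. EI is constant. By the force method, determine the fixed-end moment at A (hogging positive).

M_A = 130.2 kN·m

Release both end moments; the primary structure is a simply-supported span AC with redundants M_A and M_C.
On the primary (simply-supported) span, the end slopes from the loading are:
  at A: point load 173.75 at a = 3.33: Pab(L + b)/(6LEI) = 214.8/EI
  at C: point load 173.75 at a = 3.33: Pab(L + a)/(6LEI) = 268.3/EI
  at A: UDL 31.5: wL³/(24EI) = 164.1/EI
  at C: UDL 31.5: wL³/(24EI) = 164.1/EI
  θ_A0 = 378.9/EI,  θ_C0 = 432.4/EI
Flexibility coefficients: a unit moment at one end gives L/(3EI) there and L/(6EI) at the far end, so f₁₁ = f₂₂ = 1.667/EI and f₁₂ = f₂₁ = 0.8333/EI.
Compatibility — zero rotation at each built-in end:
  1.667 M_A + 0.8333 M_C = 378.9
  0.8333 M_A + 1.667 M_C = 432.4
Solving the pair gives M_A = 130.2 kN·m and M_C = 194.3 kN·m (hogging).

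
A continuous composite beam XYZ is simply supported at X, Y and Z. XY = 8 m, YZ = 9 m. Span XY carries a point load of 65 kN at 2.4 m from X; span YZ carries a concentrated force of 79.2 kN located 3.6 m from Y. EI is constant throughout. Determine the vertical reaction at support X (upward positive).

R_X = 32.27 kN

Take M_Y as the redundant. Released structure: two simple spans XY and YZ with a hinge at Y.
End slopes at the hinge Y, treating each span as simply supported:
  span XY: point load 65 at a = 2.4: Pab(L + a)/(6LEI) = 189.3/EI
  span YZ: point load 79.2 at a = 3.6: Pab(L + b)/(6LEI) = 410.6/EI
  relative rotation θ_0 = (189.3 + 410.6)/EI = 599.9/EI
A unit hogging moment at Y produces rotation L₁/(3EI) + L₂/(3EI) = 5.667/EI.
Compatibility: M_Y·(L₁+L₂)/(3EI) = θ_0, giving M_Y = 105.9 kN·m (hogging).
Span XY, ΣM about X with M_Y applied at Y: R_Y^{XY}·8 = 156 + 105.9, so R_Y^{XY} = 32.73 kN and R_X = 65 − 32.73 = 32.27 kN.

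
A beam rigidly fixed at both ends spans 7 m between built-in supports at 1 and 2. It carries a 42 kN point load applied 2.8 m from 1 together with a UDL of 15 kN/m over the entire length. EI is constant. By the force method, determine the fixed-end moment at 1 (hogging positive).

M_1 = 103.6 kN·m

Take the two fixed-end moments M_1, M_2 as redundants; the released structure is the simple span 12.
On the primary (simply-supported) span, the end slopes from the loading are:
  at 1: point load 42 at a = 2.8: Pab(L + b)/(6LEI) = 131.7/EI
  at 2: point load 42 at a = 2.8: Pab(L + a)/(6LEI) = 115.2/EI
  at 1: UDL 15: wL³/(24EI) = 214.4/EI
  at 2: UDL 15: wL³/(24EI) = 214.4/EI
  θ_10 = 346.1/EI,  θ_20 = 329.6/EI
Flexibility coefficients: a unit moment at one end gives L/(3EI) there and L/(6EI) at the far end, so f₁₁ = f₂₂ = 2.333/EI and f₁₂ = f₂₁ = 1.167/EI.
Compatibility — zero rotation at each built-in end:
  2.333 M_1 + 1.167 M_2 = 346.1
  1.167 M_1 + 2.333 M_2 = 329.6
Solving the pair gives M_1 = 103.6 kN·m and M_2 = 89.47 kN·m (hogging).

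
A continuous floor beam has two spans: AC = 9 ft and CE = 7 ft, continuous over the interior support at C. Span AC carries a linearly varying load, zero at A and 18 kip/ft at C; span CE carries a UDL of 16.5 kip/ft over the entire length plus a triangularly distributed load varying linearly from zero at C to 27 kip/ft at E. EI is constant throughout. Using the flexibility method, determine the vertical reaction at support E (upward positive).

R_E = 101.8 kip

Release continuity at C by inserting a hinge; the redundant is the internal moment M_C. The primary structure is two simply-supported spans AC and CE.
End slopes at the hinge C, treating each span as simply supported:
  span AC: triangular load, peak 18: w₀L³/(45EI) = 291.6/EI
  span CE: UDL 16.5: wL³/(24EI) = 235.8/EI
  span CE: triangular load, peak 27: 7w₀L³/(360EI) = 180.1/EI
  relative rotation θ_0 = (291.6 + 415.9)/EI = 707.5/EI
A unit hogging moment at C produces rotation L₁/(3EI) + L₂/(3EI) = 5.333/EI.
Compatibility: M_C·(L₁+L₂)/(3EI) = θ_0, giving M_C = 132.7 kip·ft (hogging).
Span CE, ΣM about E: R_C^{CE}·7 = 624.8 + 132.7, so R_C^{CE} = 108.2 kip and R_E = 210 − 108.2 = 101.8 kip.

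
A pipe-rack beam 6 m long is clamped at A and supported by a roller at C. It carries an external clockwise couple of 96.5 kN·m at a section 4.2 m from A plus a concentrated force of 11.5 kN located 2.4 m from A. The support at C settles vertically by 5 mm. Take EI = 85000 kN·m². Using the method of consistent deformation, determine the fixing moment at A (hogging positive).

M_A = 13.44 kN·m

Take the reaction at C as the redundant and release it; the primary structure is a cantilever fixed at A.
Downward deflection at the released point C due to the loads:
  clockwise couple 96.5 at a = 4.2: M₀a(2L − a)/(2EI) = 1581/EI
  point load 11.5 at a = 2.4: Pa²(3L − a)/(6EI) = 172.2/EI
  δ_0 = 1753/EI
Tip deflection under a unit load at C: L³/(3EI) = 72/EI.
With EI = 85000 kN·m²: δ_0 = 0.020622 m and δ_{CC} = 0.000847 m/kN.
Compatibility — the beam at C must follow the support down by 0.005 m: δ_0 − R_C·δ_{CC} = 0.005, so R_C = (0.020622 − 0.005)/0.000847 = 18.44 kN.
Moment equilibrium about A: M_A = Σ(load moments about A) − R_C·L = 124.1 − 18.44×6 = 13.44 kN·m.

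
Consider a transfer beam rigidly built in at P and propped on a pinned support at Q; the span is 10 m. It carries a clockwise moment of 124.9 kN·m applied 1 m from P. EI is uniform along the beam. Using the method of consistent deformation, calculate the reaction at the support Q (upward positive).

Release the roller at Q. Primary structure: cantilever fixed at P.
Downward deflection at the released point Q due to the loads:
  clockwise couple 124.9 at a = 1: M₀a(2L − a)/(2EI) = 1187/EI
Flexibility coefficient — unit upward force at Q: δ_{QQ} = L³/(3EI) = 333.3/EI.
Compatibility at Q: δ_0 − R_Q·δ_{QQ} = 0, so R_Q = 1187/333.3 = 3.56 kN.

R_Q = 3.56 kN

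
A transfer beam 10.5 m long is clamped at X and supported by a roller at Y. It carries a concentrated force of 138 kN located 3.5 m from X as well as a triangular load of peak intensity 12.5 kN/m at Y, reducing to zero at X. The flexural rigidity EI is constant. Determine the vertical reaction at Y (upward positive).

R_Y = 56.54 kN

Remove the prop at Y; the released (primary) structure is a cantilever built in at X.
Primary-structure tip deflection at Y by superposition:
  point load 138 at a = 3.5: Pa²(3L − a)/(6EI) = 7889/EI
  triangular load, peak 12.5 at the free end: 11w₀L⁴/(120EI) = 13928/EI
  δ_0 = 21817/EI
Flexibility coefficient — unit upward force at Y: δ_{YY} = L³/(3EI) = 385.9/EI.
The prop prevents deflection at Y: R_Y = δ_0/δ_{YY} = 21817/385.9 = 56.54 kN.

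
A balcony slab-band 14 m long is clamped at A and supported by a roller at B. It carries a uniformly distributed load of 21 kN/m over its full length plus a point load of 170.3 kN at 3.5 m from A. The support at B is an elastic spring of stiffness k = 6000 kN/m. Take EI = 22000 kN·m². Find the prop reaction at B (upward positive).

R_B = 124.4 kN

Choose R_B as the redundant. The primary structure is the cantilever fixed at A.
Downward deflection at the released point B due to the loads:
  UDL 21: wL⁴/(8EI) = 100842/EI
  point load 170.3 at a = 3.5: Pa²(3L − a)/(6EI) = 13386/EI
  δ_0 = 114228/EI
Flexibility coefficient — unit upward force at B: δ_{BB} = L³/(3EI) = 914.7/EI.
With EI = 22000 kN·m²: δ_0 = 5.1922 m and δ_{BB} = 0.041576 m/kN.
Compatibility — the spring shortens by R_B/k under the reaction it provides: δ_0 − R_B·δ_{BB} = R_B/k. With 1/k = 0.000167 m/kN, R_B = δ_0 / (δ_{BB} + 1/k) = 5.1922 / (0.041576 + 0.000167) = 124.4 kN.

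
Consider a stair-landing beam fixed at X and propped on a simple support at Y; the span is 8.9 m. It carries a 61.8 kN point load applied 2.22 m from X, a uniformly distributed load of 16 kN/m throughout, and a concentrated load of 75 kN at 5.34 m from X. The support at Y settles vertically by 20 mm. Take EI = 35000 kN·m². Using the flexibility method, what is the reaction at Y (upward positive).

R_Y = 88.11 kN

Take the reaction at Y as the redundant and release it; the primary structure is a cantilever fixed at X.
Deflection at Y on the released cantilever, summing each load's contribution:
  point load 61.8 at a = 2.22: Pa²(3L − a)/(6EI) = 1243/EI
  UDL 16: wL⁴/(8EI) = 12548/EI
  point load 75 at a = 5.34: Pa²(3L − a)/(6EI) = 7614/EI
  δ_0 = 21405/EI
Flexibility coefficient — unit upward force at Y: δ_{YY} = L³/(3EI) = 235/EI.
With EI = 35000 kN·m²: δ_0 = 0.61157 m and δ_{YY} = 0.006714 m/kN.
Compatibility — the beam at Y must follow the support down by 0.02 m: δ_0 − R_Y·δ_{YY} = 0.02, so R_Y = (0.61157 − 0.02)/0.006714 = 88.11 kN.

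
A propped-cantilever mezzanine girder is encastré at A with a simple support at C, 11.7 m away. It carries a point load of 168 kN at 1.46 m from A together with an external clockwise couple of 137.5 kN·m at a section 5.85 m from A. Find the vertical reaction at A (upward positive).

Take the reaction at C as the redundant and release it; the primary structure is a cantilever fixed at A.
Primary-structure tip deflection at C by superposition:
  point load 168 at a = 1.46: Pa²(3L − a)/(6EI) = 2008/EI
  clockwise couple 137.5 at a = 5.85: M₀a(2L − a)/(2EI) = 7058/EI
  δ_0 = 9066/EI
Flexibility coefficient — unit upward force at C: δ_{CC} = L³/(3EI) = 533.9/EI.
Compatibility at C: δ_0 − R_C·δ_{CC} = 0, so R_C = 9066/533.9 = 16.98 kN.
Vertical equilibrium: R_A = ΣP − R_C = 168 − 16.98 = 151 kN.

R_A = 151 kN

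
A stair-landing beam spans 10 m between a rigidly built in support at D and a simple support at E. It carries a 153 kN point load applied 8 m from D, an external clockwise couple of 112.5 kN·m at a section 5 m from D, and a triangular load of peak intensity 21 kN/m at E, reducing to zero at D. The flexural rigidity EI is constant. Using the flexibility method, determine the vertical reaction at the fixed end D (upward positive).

Release the roller at E. Primary structure: cantilever fixed at D.
Deflection at E on the released cantilever, summing each load's contribution:
  point load 153 at a = 8: Pa²(3L − a)/(6EI) = 35904/EI
  clockwise couple 112.5 at a = 5: M₀a(2L − a)/(2EI) = 4219/EI
  triangular load, peak 21 at the free end: 11w₀L⁴/(120EI) = 19250/EI
  δ_0 = 59373/EI
Flexibility coefficient — unit upward force at E: δ_{EE} = L³/(3EI) = 333.3/EI.
The prop prevents deflection at E: R_E = δ_0/δ_{EE} = 59373/333.3 = 178.1 kN.
Vertical equilibrium: R_D = ΣP − R_E = 258 − 178.1 = 79.88 kN.

R_D = 79.88 kN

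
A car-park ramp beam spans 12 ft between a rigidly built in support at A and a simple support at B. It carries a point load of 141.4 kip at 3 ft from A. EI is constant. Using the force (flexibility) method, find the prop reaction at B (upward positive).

R_B = 12.15 kip

Release the roller at B. Primary structure: cantilever fixed at A.
Deflection at B on the released cantilever, summing each load's contribution:
  point load 141.4 at a = 3: Pa²(3L − a)/(6EI) = 6999/EI
Flexibility coefficient — unit upward force at B: δ_{BB} = L³/(3EI) = 576/EI.
Compatibility at B: δ_0 − R_B·δ_{BB} = 0, so R_B = 6999/576 = 12.15 kip.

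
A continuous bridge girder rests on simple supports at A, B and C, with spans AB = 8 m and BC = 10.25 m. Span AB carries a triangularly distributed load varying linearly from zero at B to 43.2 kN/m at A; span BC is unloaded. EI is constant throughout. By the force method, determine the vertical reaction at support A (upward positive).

Insert a hinge at B; M_B is the redundant, and each span becomes simply supported.
Rotations at B on the released spans (each span's end-slope, ×1/EI):
  span AB: triangular load, peak 43.2: 7w₀L³/(360EI) = 430.1/EI
  relative rotation θ_0 = (430.1 + 0)/EI = 430.1/EI
A unit hogging moment at B produces rotation L₁/(3EI) + L₂/(3EI) = 6.083/EI.
Slope continuity at B: θ_0 = M_B·6.083/EI, so M_B = 430.1/6.083 = 70.7 kN·m (hogging).
Span AB, ΣM about A with M_B applied at B: R_B^{AB}·8 = 460.8 + 70.7, so R_B^{AB} = 66.44 kN and R_A = 172.8 − 66.44 = 106.4 kN.

R_A = 106.4 kN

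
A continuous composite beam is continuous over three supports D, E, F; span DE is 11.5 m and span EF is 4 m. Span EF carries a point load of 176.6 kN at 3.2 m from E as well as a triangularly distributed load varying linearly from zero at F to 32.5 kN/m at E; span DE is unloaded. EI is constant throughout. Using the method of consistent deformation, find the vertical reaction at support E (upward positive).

Take M_E as the redundant. Released structure: two simple spans DE and EF with a hinge at E.
Rotations at E on the released spans (each span's end-slope, ×1/EI):
  span EF: point load 176.6 at a = 3.2: Pab(L + b)/(6LEI) = 90.42/EI
  span EF: triangular load, peak 32.5: w₀L³/(45EI) = 46.22/EI
  relative rotation θ_0 = (0 + 136.6)/EI = 136.6/EI
A unit hogging moment at E produces rotation L₁/(3EI) + L₂/(3EI) = 5.167/EI.
Compatibility: M_E·(L₁+L₂)/(3EI) = θ_0, giving M_E = 26.45 kN·m (hogging).
Span DE, ΣM about D with M_E applied at E: R_E^{DE}·11.5 = 0 + 26.45, so R_E^{DE} = 2.3 kN and R_D = 0 − 2.3 = -2.3 kN.
Span EF, ΣM about F: R_E^{EF}·4 = 314.6 + 26.45, so R_E^{EF} = 85.27 kN and R_F = 241.6 − 85.27 = 156.3 kN.
R_E = 2.3 + 85.27 = 87.56 kN.

R_E = 87.56 kN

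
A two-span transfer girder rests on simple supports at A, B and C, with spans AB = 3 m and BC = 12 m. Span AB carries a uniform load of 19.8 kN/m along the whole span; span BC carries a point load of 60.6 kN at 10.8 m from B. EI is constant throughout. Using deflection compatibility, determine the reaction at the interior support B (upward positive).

R_B = 49.62 kN

Take M_B as the redundant. Released structure: two simple spans AB and BC with a hinge at B.
End slopes at the hinge B, treating each span as simply supported:
  span AB: UDL 19.8: wL³/(24EI) = 22.27/EI
  span BC: point load 60.6 at a = 10.8: Pab(L + b)/(6LEI) = 144/EI
  relative rotation θ_0 = (22.27 + 144)/EI = 166.3/EI
A unit hogging moment at B produces rotation L₁/(3EI) + L₂/(3EI) = 5/EI.
Compatibility: M_B·(L₁+L₂)/(3EI) = θ_0, giving M_B = 33.25 kN·m (hogging).
Span AB, ΣM about A with M_B applied at B: R_B^{AB}·3 = 89.1 + 33.25, so R_B^{AB} = 40.78 kN and R_A = 59.4 − 40.78 = 18.62 kN.
Span BC, ΣM about C: R_B^{BC}·12 = 72.72 + 33.25, so R_B^{BC} = 8.831 kN and R_C = 60.6 − 8.831 = 51.77 kN.
R_B = 40.78 + 8.831 = 49.62 kN.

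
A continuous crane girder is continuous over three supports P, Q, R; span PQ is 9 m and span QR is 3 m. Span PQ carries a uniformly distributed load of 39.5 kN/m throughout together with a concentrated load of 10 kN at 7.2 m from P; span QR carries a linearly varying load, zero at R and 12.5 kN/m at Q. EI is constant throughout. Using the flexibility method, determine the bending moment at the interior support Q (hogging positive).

Take M_Q as the redundant. Released structure: two simple spans PQ and QR with a hinge at Q.
Discontinuity in slope at Q on the released structure — sum the simple-span end rotations:
  span PQ: UDL 39.5: wL³/(24EI) = 1200/EI
  span PQ: point load 10 at a = 7.2: Pab(L + a)/(6LEI) = 38.88/EI
  span QR: triangular load, peak 12.5: w₀L³/(45EI) = 7.5/EI
  relative rotation θ_0 = (1239 + 7.5)/EI = 1246/EI
A unit hogging moment at Q produces rotation L₁/(3EI) + L₂/(3EI) = 4/EI.
Slope continuity at Q: θ_0 = M_Q·4/EI, so M_Q = 1246/4 = 311.5 kN·m (hogging).

M_Q = 311.5 kN·m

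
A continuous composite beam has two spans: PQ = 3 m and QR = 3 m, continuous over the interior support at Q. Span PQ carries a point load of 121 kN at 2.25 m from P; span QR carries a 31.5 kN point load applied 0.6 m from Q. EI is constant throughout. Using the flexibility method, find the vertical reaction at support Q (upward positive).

Release continuity at Q by inserting a hinge; the redundant is the internal moment M_Q. The primary structure is two simply-supported spans PQ and QR.
End slopes at the hinge Q, treating each span as simply supported:
  span PQ: point load 121 at a = 2.25: Pab(L + a)/(6LEI) = 59.55/EI
  span QR: point load 31.5 at a = 0.6: Pab(L + b)/(6LEI) = 13.61/EI
  relative rotation θ_0 = (59.55 + 13.61)/EI = 73.16/EI
A unit hogging moment at Q produces rotation L₁/(3EI) + L₂/(3EI) = 2/EI.
Compatibility: M_Q·(L₁+L₂)/(3EI) = θ_0, giving M_Q = 36.58 kN·m (hogging).
Span PQ, ΣM about P with M_Q applied at Q: R_Q^{PQ}·3 = 272.2 + 36.58, so R_Q^{PQ} = 102.9 kN and R_P = 121 − 102.9 = 18.06 kN.
Span QR, ΣM about R: R_Q^{QR}·3 = 75.6 + 36.58, so R_Q^{QR} = 37.39 kN and R_R = 31.5 − 37.39 = -5.894 kN.
R_Q = 102.9 + 37.39 = 140.3 kN.

R_Q = 140.3 kN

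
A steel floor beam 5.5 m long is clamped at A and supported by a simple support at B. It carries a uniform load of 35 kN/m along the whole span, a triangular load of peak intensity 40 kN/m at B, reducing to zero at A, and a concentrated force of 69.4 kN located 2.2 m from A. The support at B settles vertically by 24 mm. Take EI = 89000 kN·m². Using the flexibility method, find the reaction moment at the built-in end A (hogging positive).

M_A = 488 kN·m

Remove the prop at B; the released (primary) structure is a cantilever built in at A.
Deflection at B on the released cantilever, summing each load's contribution:
  UDL 35: wL⁴/(8EI) = 4003/EI
  triangular load, peak 40 at the free end: 11w₀L⁴/(120EI) = 3355/EI
  point load 69.4 at a = 2.2: Pa²(3L − a)/(6EI) = 800.6/EI
  δ_0 = 8159/EI
Tip deflection under a unit load at B: L³/(3EI) = 55.46/EI.
With EI = 89000 kN·m²: δ_0 = 0.091676 m and δ_{BB} = 0.000623 m/kN.
Compatibility — the beam at B must follow the support down by 0.024 m: δ_0 − R_B·δ_{BB} = 0.024, so R_B = (0.091676 − 0.024)/0.000623 = 108.6 kN.
Moment equilibrium about A: M_A = Σ(load moments about A) − R_B·L = 1085 − 108.6×5.5 = 488 kN·m.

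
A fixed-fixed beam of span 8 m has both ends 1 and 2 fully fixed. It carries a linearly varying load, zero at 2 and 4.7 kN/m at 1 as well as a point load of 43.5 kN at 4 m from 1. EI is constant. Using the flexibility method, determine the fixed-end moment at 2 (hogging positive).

M_2 = 53.53 kN·m

Release both end moments; the primary structure is a simply-supported span 12 with redundants M_1 and M_2.
On the primary (simply-supported) span, the end slopes from the loading are:
  at 1: triangular load, peak 4.7: w₀L³/(45EI) = 53.48/EI
  at 2: triangular load, peak 4.7: 7w₀L³/(360EI) = 46.79/EI
  at 1: point load 43.5 at a = 4: Pab(L + b)/(6LEI) = 174/EI
  at 2: point load 43.5 at a = 4: Pab(L + a)/(6LEI) = 174/EI
  θ_10 = 227.5/EI,  θ_20 = 220.8/EI
Flexibility coefficients: a unit moment at one end gives L/(3EI) there and L/(6EI) at the far end, so f₁₁ = f₂₂ = 2.667/EI and f₁₂ = f₂₁ = 1.333/EI.
Compatibility — zero rotation at each built-in end:
  2.667 M_1 + 1.333 M_2 = 227.5
  1.333 M_1 + 2.667 M_2 = 220.8
Solving the pair gives M_1 = 58.54 kN·m and M_2 = 53.53 kN·m (hogging).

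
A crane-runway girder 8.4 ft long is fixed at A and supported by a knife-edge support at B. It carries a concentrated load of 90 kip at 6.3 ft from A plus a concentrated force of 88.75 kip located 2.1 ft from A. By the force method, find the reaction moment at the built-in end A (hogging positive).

Release the roller at B. Primary structure: cantilever fixed at A.
Deflection at B on the released cantilever, summing each load's contribution:
  point load 90 at a = 6.3: Pa²(3L − a)/(6EI) = 11252/EI
  point load 88.75 at a = 2.1: Pa²(3L − a)/(6EI) = 1507/EI
  δ_0 = 12759/EI
Flexibility coefficient — unit upward force at B: δ_{BB} = L³/(3EI) = 197.6/EI.
Compatibility at B: δ_0 − R_B·δ_{BB} = 0, so R_B = 12759/197.6 = 64.58 kip.
Moment equilibrium about A: M_A = Σ(load moments about A) − R_B·L = 753.4 − 64.58×8.4 = 210.9 kip·ft.

M_A = 210.9 kip·ft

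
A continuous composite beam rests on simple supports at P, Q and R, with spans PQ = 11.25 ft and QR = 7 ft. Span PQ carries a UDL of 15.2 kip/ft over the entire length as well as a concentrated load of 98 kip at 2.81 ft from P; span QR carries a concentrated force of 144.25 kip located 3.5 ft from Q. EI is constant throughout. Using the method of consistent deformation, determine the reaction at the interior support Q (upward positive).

R_Q = 251.7 kip

Insert a hinge at Q; M_Q is the redundant, and each span becomes simply supported.
End slopes at the hinge Q, treating each span as simply supported:
  span PQ: UDL 15.2: wL³/(24EI) = 901.8/EI
  span PQ: point load 98 at a = 2.81: Pab(L + a)/(6LEI) = 484.1/EI
  span QR: point load 144.25 at a = 3.5: Pab(L + b)/(6LEI) = 441.8/EI
  relative rotation θ_0 = (1386 + 441.8)/EI = 1828/EI
A unit hogging moment at Q produces rotation L₁/(3EI) + L₂/(3EI) = 6.083/EI.
Slope continuity at Q: θ_0 = M_Q·6.083/EI, so M_Q = 1828/6.083 = 300.4 kip·ft (hogging).
Span PQ, ΣM about P with M_Q applied at Q: R_Q^{PQ}·11.25 = 1237 + 300.4, so R_Q^{PQ} = 136.7 kip and R_P = 269 − 136.7 = 132.3 kip.
Span QR, ΣM about R: R_Q^{QR}·7 = 504.9 + 300.4, so R_Q^{QR} = 115 kip and R_R = 144.2 − 115 = 29.21 kip.
R_Q = 136.7 + 115 = 251.7 kip.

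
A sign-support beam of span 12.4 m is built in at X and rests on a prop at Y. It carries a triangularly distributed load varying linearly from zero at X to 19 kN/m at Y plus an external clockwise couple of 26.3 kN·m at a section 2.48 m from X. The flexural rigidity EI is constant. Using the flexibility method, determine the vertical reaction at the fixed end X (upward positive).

R_X = 51.86 kN

Remove the prop at Y; the released (primary) structure is a cantilever built in at X.
Deflection at Y on the released cantilever, summing each load's contribution:
  triangular load, peak 19 at the free end: 11w₀L⁴/(120EI) = 41177/EI
  clockwise couple 26.3 at a = 2.48: M₀a(2L − a)/(2EI) = 727.9/EI
  δ_0 = 41905/EI
Tip deflection under a unit load at Y: L³/(3EI) = 635.5/EI.
The prop prevents deflection at Y: R_Y = δ_0/δ_{YY} = 41905/635.5 = 65.94 kN.
Vertical equilibrium: R_X = ΣP − R_Y = 117.8 − 65.94 = 51.86 kN.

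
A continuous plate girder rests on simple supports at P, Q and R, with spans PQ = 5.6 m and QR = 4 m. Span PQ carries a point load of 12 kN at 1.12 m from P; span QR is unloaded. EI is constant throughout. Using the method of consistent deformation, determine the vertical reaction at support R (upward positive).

R_R = -0.9408 kN

Insert a hinge at Q; M_Q is the redundant, and each span becomes simply supported.
Rotations at Q on the released spans (each span's end-slope, ×1/EI):
  span PQ: point load 12 at a = 1.12: Pab(L + a)/(6LEI) = 12.04/EI
  relative rotation θ_0 = (12.04 + 0)/EI = 12.04/EI
A unit hogging moment at Q produces rotation L₁/(3EI) + L₂/(3EI) = 3.2/EI.
Slope continuity at Q: θ_0 = M_Q·3.2/EI, so M_Q = 12.04/3.2 = 3.763 kN·m (hogging).
Span QR, ΣM about R: R_Q^{QR}·4 = 0 + 3.763, so R_Q^{QR} = 0.9408 kN and R_R = 0 − 0.9408 = -0.9408 kN.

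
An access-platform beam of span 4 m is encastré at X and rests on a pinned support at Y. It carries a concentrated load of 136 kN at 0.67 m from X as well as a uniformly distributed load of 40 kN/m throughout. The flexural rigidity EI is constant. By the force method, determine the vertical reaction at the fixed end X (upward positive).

Choose R_Y as the redundant. The primary structure is the cantilever fixed at X.
Deflection at Y on the released cantilever, summing each load's contribution:
  point load 136 at a = 0.67: Pa²(3L − a)/(6EI) = 115.3/EI
  UDL 40: wL⁴/(8EI) = 1280/EI
  δ_0 = 1395/EI
Tip deflection under a unit load at Y: L³/(3EI) = 21.33/EI.
The prop prevents deflection at Y: R_Y = δ_0/δ_{YY} = 1395/21.33 = 65.4 kN.
Vertical equilibrium: R_X = ΣP − R_Y = 296 − 65.4 = 230.6 kN.

R_X = 230.6 kN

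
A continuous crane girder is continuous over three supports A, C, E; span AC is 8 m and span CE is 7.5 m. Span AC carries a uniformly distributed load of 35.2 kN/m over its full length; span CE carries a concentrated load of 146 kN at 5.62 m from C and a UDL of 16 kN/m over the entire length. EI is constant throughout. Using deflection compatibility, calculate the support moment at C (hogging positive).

M_C = 262 kN·m

Insert a hinge at C; M_C is the redundant, and each span becomes simply supported.
End slopes at the hinge C, treating each span as simply supported:
  span AC: UDL 35.2: wL³/(24EI) = 750.9/EI
  span CE: point load 146 at a = 5.62: Pab(L + b)/(6LEI) = 321.5/EI
  span CE: UDL 16: wL³/(24EI) = 281.2/EI
  relative rotation θ_0 = (750.9 + 602.8)/EI = 1354/EI
A unit hogging moment at C produces rotation L₁/(3EI) + L₂/(3EI) = 5.167/EI.
Slope continuity at C: θ_0 = M_C·5.167/EI, so M_C = 1354/5.167 = 262 kN·m (hogging).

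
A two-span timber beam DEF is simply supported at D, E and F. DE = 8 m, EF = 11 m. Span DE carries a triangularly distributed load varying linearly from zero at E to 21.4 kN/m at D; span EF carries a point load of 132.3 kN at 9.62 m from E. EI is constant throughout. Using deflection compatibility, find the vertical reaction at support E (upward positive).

Take M_E as the redundant. Released structure: two simple spans DE and EF with a hinge at E.
End slopes at the hinge E, treating each span as simply supported:
  span DE: triangular load, peak 21.4: 7w₀L³/(360EI) = 213/EI
  span EF: point load 132.3 at a = 9.62: Pab(L + b)/(6LEI) = 329.5/EI
  relative rotation θ_0 = (213 + 329.5)/EI = 542.5/EI
A unit hogging moment at E produces rotation L₁/(3EI) + L₂/(3EI) = 6.333/EI.
Compatibility: M_E·(L₁+L₂)/(3EI) = θ_0, giving M_E = 85.66 kN·m (hogging).
Span DE, ΣM about D with M_E applied at E: R_E^{DE}·8 = 228.3 + 85.66, so R_E^{DE} = 39.24 kN and R_D = 85.6 − 39.24 = 46.36 kN.
Span EF, ΣM about F: R_E^{EF}·11 = 182.6 + 85.66, so R_E^{EF} = 24.38 kN and R_F = 132.3 − 24.38 = 107.9 kN.
R_E = 39.24 + 24.38 = 63.63 kN.

R_E = 63.63 kN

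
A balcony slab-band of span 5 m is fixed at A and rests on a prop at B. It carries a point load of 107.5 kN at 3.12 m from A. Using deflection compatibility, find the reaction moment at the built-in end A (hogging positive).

Release the roller at B. Primary structure: cantilever fixed at A.
Free-end deflection of the primary structure under the applied loading (downward +):
  point load 107.5 at a = 3.12: Pa²(3L − a)/(6EI) = 2072/EI
Flexibility coefficient — unit upward force at B: δ_{BB} = L³/(3EI) = 41.67/EI.
The prop prevents deflection at B: R_B = δ_0/δ_{BB} = 2072/41.67 = 49.73 kN.
Moment equilibrium about A: M_A = Σ(load moments about A) − R_B·L = 335.4 − 49.73×5 = 86.76 kN·m.

M_A = 86.76 kN·m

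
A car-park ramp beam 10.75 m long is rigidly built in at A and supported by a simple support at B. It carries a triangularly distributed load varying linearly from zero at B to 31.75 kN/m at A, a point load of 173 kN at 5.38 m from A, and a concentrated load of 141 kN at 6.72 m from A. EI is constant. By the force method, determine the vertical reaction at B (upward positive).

R_B = 153.7 kN

Remove the prop at B; the released (primary) structure is a cantilever built in at A.
Deflection at B on the released cantilever, summing each load's contribution:
  triangular load, peak 31.75 at the fixed end: w₀L⁴/(30EI) = 14134/EI
  point load 173 at a = 5.38: Pa²(3L − a)/(6EI) = 22425/EI
  point load 141 at a = 6.72: Pa²(3L − a)/(6EI) = 27093/EI
  δ_0 = 63651/EI
Flexibility coefficient — unit upward force at B: δ_{BB} = L³/(3EI) = 414.1/EI.
Compatibility at B: δ_0 − R_B·δ_{BB} = 0, so R_B = 63651/414.1 = 153.7 kN.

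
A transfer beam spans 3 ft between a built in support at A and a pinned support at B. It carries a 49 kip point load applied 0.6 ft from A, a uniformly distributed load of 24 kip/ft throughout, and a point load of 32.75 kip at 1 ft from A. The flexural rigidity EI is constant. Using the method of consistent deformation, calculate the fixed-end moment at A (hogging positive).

Release the roller at B. Primary structure: cantilever fixed at A.
Downward deflection at the released point B due to the loads:
  point load 49 at a = 0.6: Pa²(3L − a)/(6EI) = 24.7/EI
  UDL 24: wL⁴/(8EI) = 243/EI
  point load 32.75 at a = 1: Pa²(3L − a)/(6EI) = 43.67/EI
  δ_0 = 311.4/EI
Tip deflection under a unit load at B: L³/(3EI) = 9/EI.
Compatibility at B: δ_0 − R_B·δ_{BB} = 0, so R_B = 311.4/9 = 34.6 kip.
Moment equilibrium about A: M_A = Σ(load moments about A) − R_B·L = 170.2 − 34.6×3 = 66.36 kip·ft.

M_A = 66.36 kip·ft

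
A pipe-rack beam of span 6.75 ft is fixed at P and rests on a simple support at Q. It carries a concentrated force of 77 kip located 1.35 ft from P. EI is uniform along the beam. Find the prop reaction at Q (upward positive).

R_Q = 4.312 kip

Release the roller at Q. Primary structure: cantilever fixed at P.
Downward deflection at the released point Q due to the loads:
  point load 77 at a = 1.35: Pa²(3L − a)/(6EI) = 442/EI
Tip deflection under a unit load at Q: L³/(3EI) = 102.5/EI.
Compatibility at Q: δ_0 − R_Q·δ_{QQ} = 0, so R_Q = 442/102.5 = 4.312 kip.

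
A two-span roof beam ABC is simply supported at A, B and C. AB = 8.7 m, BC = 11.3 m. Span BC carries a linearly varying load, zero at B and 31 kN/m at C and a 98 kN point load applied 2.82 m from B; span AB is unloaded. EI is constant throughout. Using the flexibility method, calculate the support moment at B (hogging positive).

Take M_B as the redundant. Released structure: two simple spans AB and BC with a hinge at B.
End slopes at the hinge B, treating each span as simply supported:
  span BC: triangular load, peak 31: 7w₀L³/(360EI) = 869.7/EI
  span BC: point load 98 at a = 2.82: Pab(L + b)/(6LEI) = 683.7/EI
  relative rotation θ_0 = (0 + 1553)/EI = 1553/EI
A unit hogging moment at B produces rotation L₁/(3EI) + L₂/(3EI) = 6.667/EI.
Slope continuity at B: θ_0 = M_B·6.667/EI, so M_B = 1553/6.667 = 233 kN·m (hogging).

M_B = 233 kN·m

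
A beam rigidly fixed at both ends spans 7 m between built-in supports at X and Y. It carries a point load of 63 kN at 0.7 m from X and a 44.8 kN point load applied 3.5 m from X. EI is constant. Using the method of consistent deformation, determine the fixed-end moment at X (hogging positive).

Release both end moments; the primary structure is a simply-supported span XY with redundants M_X and M_Y.
On the primary (simply-supported) span, the end slopes from the loading are:
  at X: point load 63 at a = 0.7: Pab(L + b)/(6LEI) = 87.98/EI
  at Y: point load 63 at a = 0.7: Pab(L + a)/(6LEI) = 50.94/EI
  at X: point load 44.8 at a = 3.5: Pab(L + b)/(6LEI) = 137.2/EI
  at Y: point load 44.8 at a = 3.5: Pab(L + a)/(6LEI) = 137.2/EI
  θ_X0 = 225.2/EI,  θ_Y0 = 188.1/EI
Flexibility coefficients: a unit moment at one end gives L/(3EI) there and L/(6EI) at the far end, so f₁₁ = f₂₂ = 2.333/EI and f₁₂ = f₂₁ = 1.167/EI.
Compatibility — zero rotation at each built-in end:
  2.333 M_X + 1.167 M_Y = 225.2
  1.167 M_X + 2.333 M_Y = 188.1
Solving the pair gives M_X = 74.92 kN·m and M_Y = 43.17 kN·m (hogging).

M_X = 74.92 kN·m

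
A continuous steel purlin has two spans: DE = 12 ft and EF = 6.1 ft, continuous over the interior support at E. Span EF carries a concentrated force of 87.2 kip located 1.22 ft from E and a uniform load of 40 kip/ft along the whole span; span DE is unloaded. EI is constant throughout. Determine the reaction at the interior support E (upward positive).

R_E = 213.6 kip

Insert a hinge at E; M_E is the redundant, and each span becomes simply supported.
Rotations at E on the released spans (each span's end-slope, ×1/EI):
  span EF: point load 87.2 at a = 1.22: Pab(L + b)/(6LEI) = 155.7/EI
  span EF: UDL 40: wL³/(24EI) = 378.3/EI
  relative rotation θ_0 = (0 + 534)/EI = 534/EI
A unit hogging moment at E produces rotation L₁/(3EI) + L₂/(3EI) = 6.033/EI.
Slope continuity at E: θ_0 = M_E·6.033/EI, so M_E = 534/6.033 = 88.52 kip·ft (hogging).
Span DE, ΣM about D with M_E applied at E: R_E^{DE}·12 = 0 + 88.52, so R_E^{DE} = 7.376 kip and R_D = 0 − 7.376 = -7.376 kip.
Span EF, ΣM about F: R_E^{EF}·6.1 = 1170 + 88.52, so R_E^{EF} = 206.3 kip and R_F = 331.2 − 206.3 = 124.9 kip.
R_E = 7.376 + 206.3 = 213.6 kip.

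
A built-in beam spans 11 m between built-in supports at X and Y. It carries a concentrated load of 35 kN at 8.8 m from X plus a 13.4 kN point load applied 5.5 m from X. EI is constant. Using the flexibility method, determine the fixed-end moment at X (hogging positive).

Take the two fixed-end moments M_X, M_Y as redundants; the released structure is the simple span XY.
Simple-span end rotations at X and Y under the given loads:
  at X: point load 35 at a = 8.8: Pab(L + b)/(6LEI) = 135.5/EI
  at Y: point load 35 at a = 8.8: Pab(L + a)/(6LEI) = 203.3/EI
  at X: point load 13.4 at a = 5.5: Pab(L + b)/(6LEI) = 101.3/EI
  at Y: point load 13.4 at a = 5.5: Pab(L + a)/(6LEI) = 101.3/EI
  θ_X0 = 236.9/EI,  θ_Y0 = 304.6/EI
Flexibility coefficients: a unit moment at one end gives L/(3EI) there and L/(6EI) at the far end, so f₁₁ = f₂₂ = 3.667/EI and f₁₂ = f₂₁ = 1.833/EI.
Compatibility — zero rotation at each built-in end:
  3.667 M_X + 1.833 M_Y = 236.9
  1.833 M_X + 3.667 M_Y = 304.6
Solving the pair gives M_X = 30.75 kN·m and M_Y = 67.7 kN·m (hogging).

M_X = 30.75 kN·m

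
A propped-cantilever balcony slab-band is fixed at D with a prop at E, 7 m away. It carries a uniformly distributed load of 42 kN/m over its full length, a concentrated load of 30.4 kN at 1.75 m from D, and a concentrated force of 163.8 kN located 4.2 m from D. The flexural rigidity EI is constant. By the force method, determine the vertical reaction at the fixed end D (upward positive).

R_D = 304.6 kN

Take the reaction at E as the redundant and release it; the primary structure is a cantilever fixed at D.
Downward deflection at the released point E due to the loads:
  UDL 42: wL⁴/(8EI) = 12605/EI
  point load 30.4 at a = 1.75: Pa²(3L − a)/(6EI) = 298.7/EI
  point load 163.8 at a = 4.2: Pa²(3L − a)/(6EI) = 8090/EI
  δ_0 = 20994/EI
Flexibility coefficient — unit upward force at E: δ_{EE} = L³/(3EI) = 114.3/EI.
The prop prevents deflection at E: R_E = δ_0/δ_{EE} = 20994/114.3 = 183.6 kN.
Vertical equilibrium: R_D = ΣP − R_E = 488.2 − 183.6 = 304.6 kN.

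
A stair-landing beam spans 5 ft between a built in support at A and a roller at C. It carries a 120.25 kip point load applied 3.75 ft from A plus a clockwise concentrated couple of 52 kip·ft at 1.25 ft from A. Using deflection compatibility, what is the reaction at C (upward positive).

R_C = 82.92 kip

Take the reaction at C as the redundant and release it; the primary structure is a cantilever fixed at A.
Downward deflection at the released point C due to the loads:
  point load 120.25 at a = 3.75: Pa²(3L − a)/(6EI) = 3171/EI
  clockwise couple 52 at a = 1.25: M₀a(2L − a)/(2EI) = 284.4/EI
  δ_0 = 3455/EI
Flexibility coefficient — unit upward force at C: δ_{CC} = L³/(3EI) = 41.67/EI.
Compatibility at C: δ_0 − R_C·δ_{CC} = 0, so R_C = 3455/41.67 = 82.92 kip.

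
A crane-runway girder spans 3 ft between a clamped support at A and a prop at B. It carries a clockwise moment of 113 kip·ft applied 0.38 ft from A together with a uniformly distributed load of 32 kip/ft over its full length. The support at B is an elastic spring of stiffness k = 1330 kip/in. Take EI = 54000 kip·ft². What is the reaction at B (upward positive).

R_B = 35.91 kip

Release the roller at B. Primary structure: cantilever fixed at A.
Downward deflection at the released point B due to the loads:
  clockwise couple 113 at a = 0.38: M₀a(2L − a)/(2EI) = 120.7/EI
  UDL 32: wL⁴/(8EI) = 324/EI
  δ_0 = 444.7/EI
Tip deflection under a unit load at B: L³/(3EI) = 9/EI.
With EI = 54000 kip·ft²: δ_0 = 0.008234 ft and δ_{BB} = 0.000167 ft/kip.
Compatibility — the spring shortens by R_B/k under the reaction it provides: δ_0 − R_B·δ_{BB} = R_B/k. With 1/k = 1/(1330×12) ft/kip = 0.000063 ft/kip, R_B = δ_0 / (δ_{BB} + 1/k) = 0.008234 / (0.000167 + 0.000063) = 35.91 kip.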